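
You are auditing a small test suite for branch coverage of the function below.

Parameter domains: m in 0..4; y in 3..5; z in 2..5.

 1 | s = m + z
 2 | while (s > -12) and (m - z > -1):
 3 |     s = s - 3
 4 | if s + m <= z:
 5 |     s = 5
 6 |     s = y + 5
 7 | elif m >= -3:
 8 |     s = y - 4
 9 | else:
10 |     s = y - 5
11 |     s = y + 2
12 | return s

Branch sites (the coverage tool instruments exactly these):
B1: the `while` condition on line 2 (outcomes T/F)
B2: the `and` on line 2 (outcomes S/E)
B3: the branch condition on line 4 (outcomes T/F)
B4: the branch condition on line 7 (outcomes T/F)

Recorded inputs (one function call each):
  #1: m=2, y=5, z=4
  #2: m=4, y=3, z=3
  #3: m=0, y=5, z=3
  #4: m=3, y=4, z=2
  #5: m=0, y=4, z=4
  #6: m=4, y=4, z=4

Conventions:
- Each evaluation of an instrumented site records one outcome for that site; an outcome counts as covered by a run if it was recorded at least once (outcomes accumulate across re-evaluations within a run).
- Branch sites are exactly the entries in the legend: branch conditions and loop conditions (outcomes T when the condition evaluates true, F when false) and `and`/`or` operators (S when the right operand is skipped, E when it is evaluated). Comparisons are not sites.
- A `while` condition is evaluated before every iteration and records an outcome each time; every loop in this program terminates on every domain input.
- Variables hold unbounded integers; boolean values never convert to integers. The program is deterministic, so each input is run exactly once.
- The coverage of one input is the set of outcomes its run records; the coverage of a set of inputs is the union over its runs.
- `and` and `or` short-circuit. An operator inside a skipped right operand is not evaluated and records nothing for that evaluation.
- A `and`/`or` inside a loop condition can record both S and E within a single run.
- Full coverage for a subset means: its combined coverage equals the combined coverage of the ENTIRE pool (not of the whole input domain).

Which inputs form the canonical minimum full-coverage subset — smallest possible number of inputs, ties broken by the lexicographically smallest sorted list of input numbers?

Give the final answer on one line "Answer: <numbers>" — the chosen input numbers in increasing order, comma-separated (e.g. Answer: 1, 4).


input #1 (m=2, y=5, z=4): covers B1=F, B2=E, B3=F, B4=T
input #2 (m=4, y=3, z=3): covers B1=T, B1=F, B2=S, B2=E, B3=T
input #3 (m=0, y=5, z=3): covers B1=F, B2=E, B3=T
input #4 (m=3, y=4, z=2): covers B1=T, B1=F, B2=S, B2=E, B3=T
input #5 (m=0, y=4, z=4): covers B1=F, B2=E, B3=T
input #6 (m=4, y=4, z=4): covers B1=T, B1=F, B2=S, B2=E, B3=T
pool-wide coverage (7 outcomes): B1=T, B1=F, B2=S, B2=E, B3=T, B3=F, B4=T
checked all size-1 subsets: none covers 7 outcomes (max 5/7)
size 2: inputs {1, 2} cover all 7 outcomes, and no lexicographically smaller subset of this size does
Answer: 1, 2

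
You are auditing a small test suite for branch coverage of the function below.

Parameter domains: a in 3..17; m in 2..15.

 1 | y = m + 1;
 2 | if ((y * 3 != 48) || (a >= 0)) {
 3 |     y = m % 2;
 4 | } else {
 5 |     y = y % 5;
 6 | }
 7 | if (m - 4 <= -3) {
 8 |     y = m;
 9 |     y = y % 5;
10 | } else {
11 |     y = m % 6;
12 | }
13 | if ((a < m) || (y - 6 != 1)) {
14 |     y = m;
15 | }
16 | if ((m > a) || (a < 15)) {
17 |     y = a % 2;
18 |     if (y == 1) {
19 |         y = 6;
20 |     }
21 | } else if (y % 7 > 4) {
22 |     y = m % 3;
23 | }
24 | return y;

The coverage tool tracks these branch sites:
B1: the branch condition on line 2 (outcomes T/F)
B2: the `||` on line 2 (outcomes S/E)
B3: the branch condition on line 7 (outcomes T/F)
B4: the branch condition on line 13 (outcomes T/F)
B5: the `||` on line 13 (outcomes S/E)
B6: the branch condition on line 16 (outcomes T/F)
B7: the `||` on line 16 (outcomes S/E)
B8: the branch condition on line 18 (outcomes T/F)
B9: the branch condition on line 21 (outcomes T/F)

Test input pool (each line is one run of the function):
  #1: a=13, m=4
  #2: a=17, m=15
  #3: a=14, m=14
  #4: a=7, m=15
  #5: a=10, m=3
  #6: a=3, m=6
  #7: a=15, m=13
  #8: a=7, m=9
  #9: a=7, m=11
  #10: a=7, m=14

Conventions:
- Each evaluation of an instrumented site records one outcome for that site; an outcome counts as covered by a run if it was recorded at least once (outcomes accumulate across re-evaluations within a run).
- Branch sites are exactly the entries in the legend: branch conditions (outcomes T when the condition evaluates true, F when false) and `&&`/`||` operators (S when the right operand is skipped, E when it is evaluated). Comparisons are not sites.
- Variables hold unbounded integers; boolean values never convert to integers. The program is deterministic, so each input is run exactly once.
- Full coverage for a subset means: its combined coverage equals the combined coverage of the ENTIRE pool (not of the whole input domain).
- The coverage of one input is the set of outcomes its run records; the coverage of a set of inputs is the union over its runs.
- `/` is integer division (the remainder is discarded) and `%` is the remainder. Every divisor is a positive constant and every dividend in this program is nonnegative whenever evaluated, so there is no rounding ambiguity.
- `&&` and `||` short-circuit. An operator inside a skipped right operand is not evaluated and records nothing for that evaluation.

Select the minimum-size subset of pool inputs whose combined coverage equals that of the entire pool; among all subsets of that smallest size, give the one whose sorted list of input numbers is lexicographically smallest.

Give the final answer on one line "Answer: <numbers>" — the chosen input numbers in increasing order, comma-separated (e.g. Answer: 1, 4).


input #1 (a=13, m=4): events B2->S, B1->T, B3->F, B5->E, B4->T, B7->E, B6->T, B8->T; covers B1=T, B2=S, B3=F, B4=T, B5=E, B6=T, B7=E, B8=T
input #2 (a=17, m=15): events B2->E, B1->T, B3->F, B5->E, B4->T, B7->E, B6->F, B9->F; covers B1=T, B2=E, B3=F, B4=T, B5=E, B6=F, B7=E, B9=F
input #3 (a=14, m=14): events B2->S, B1->T, B3->F, B5->E, B4->T, B7->E, B6->T, B8->F; covers B1=T, B2=S, B3=F, B4=T, B5=E, B6=T, B7=E, B8=F
input #4 (a=7, m=15): events B2->E, B1->T, B3->F, B5->S, B4->T, B7->S, B6->T, B8->T; covers B1=T, B2=E, B3=F, B4=T, B5=S, B6=T, B7=S, B8=T
input #5 (a=10, m=3): events B2->S, B1->T, B3->F, B5->E, B4->T, B7->E, B6->T, B8->F; covers B1=T, B2=S, B3=F, B4=T, B5=E, B6=T, B7=E, B8=F
input #6 (a=3, m=6): events B2->S, B1->T, B3->F, B5->S, B4->T, B7->S, B6->T, B8->T; covers B1=T, B2=S, B3=F, B4=T, B5=S, B6=T, B7=S, B8=T
input #7 (a=15, m=13): events B2->S, B1->T, B3->F, B5->E, B4->T, B7->E, B6->F, B9->T; covers B1=T, B2=S, B3=F, B4=T, B5=E, B6=F, B7=E, B9=T
input #8 (a=7, m=9): events B2->S, B1->T, B3->F, B5->S, B4->T, B7->S, B6->T, B8->T; covers B1=T, B2=S, B3=F, B4=T, B5=S, B6=T, B7=S, B8=T
input #9 (a=7, m=11): events B2->S, B1->T, B3->F, B5->S, B4->T, B7->S, B6->T, B8->T; covers B1=T, B2=S, B3=F, B4=T, B5=S, B6=T, B7=S, B8=T
input #10 (a=7, m=14): events B2->S, B1->T, B3->F, B5->S, B4->T, B7->S, B6->T, B8->T; covers B1=T, B2=S, B3=F, B4=T, B5=S, B6=T, B7=S, B8=T
the full pool covers 15 outcomes: B1=T, B2=S, B2=E, B3=F, B4=T, B5=S, B5=E, B6=T, B6=F, B7=S, B7=E, B8=T, B8=F, B9=T, B9=F
no size-1 subset reaches all 15 outcomes (best union: 8/15)
no size-2 subset reaches all 15 outcomes (best union: 13/15)
no size-3 subset reaches all 15 outcomes (best union: 14/15)
the canonical winner is {2, 3, 4, 7}: size 4, full 15-outcome coverage, earliest index list among size-4 covers
Answer: 2, 3, 4, 7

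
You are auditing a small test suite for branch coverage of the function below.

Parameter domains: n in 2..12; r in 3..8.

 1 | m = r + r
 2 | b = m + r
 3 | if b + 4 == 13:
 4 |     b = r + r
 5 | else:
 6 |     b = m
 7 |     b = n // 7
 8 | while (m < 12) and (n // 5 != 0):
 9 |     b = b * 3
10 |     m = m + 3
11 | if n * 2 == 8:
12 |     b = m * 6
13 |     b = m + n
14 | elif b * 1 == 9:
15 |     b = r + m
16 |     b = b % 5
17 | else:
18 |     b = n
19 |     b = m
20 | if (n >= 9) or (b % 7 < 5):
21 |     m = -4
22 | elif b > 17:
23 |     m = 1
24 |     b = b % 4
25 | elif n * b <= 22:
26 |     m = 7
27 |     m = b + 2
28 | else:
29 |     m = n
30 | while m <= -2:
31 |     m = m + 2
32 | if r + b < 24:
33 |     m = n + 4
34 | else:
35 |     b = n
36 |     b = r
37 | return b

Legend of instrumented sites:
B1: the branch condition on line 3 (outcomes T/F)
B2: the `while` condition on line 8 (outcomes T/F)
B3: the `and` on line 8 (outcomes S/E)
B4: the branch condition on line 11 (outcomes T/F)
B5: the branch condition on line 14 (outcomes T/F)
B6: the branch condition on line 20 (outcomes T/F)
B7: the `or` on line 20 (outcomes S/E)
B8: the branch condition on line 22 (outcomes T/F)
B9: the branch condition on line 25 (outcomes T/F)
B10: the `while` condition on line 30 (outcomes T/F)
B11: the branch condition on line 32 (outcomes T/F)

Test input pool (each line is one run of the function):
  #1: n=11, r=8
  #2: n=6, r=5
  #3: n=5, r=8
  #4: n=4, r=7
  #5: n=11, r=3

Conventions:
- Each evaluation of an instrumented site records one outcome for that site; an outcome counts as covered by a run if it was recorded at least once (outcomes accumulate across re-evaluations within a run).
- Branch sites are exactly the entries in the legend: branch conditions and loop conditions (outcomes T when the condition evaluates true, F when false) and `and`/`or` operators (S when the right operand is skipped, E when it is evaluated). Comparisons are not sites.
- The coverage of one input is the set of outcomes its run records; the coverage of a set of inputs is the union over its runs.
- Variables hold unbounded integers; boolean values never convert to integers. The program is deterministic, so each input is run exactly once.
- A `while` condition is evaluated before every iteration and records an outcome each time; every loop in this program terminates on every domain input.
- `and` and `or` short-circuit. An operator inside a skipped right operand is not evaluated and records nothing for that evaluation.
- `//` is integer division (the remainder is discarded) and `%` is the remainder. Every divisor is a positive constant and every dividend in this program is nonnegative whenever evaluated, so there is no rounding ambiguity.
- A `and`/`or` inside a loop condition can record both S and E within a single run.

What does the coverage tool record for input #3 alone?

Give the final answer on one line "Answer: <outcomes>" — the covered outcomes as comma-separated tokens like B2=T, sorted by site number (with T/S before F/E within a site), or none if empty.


Running input #3 (n=5, r=8), event by event:
  B1->F, B3->S, B2->F, B4->F, B5->F, B7->E, B6->T, B10->T, B10->T, B10->F
  B11->F
distinct outcomes covered: B1=F, B2=F, B3=S, B4=F, B5=F, B6=T, B7=E, B10=T, B10=F, B11=F
Answer: B1=F, B2=F, B3=S, B4=F, B5=F, B6=T, B7=E, B10=T, B10=F, B11=F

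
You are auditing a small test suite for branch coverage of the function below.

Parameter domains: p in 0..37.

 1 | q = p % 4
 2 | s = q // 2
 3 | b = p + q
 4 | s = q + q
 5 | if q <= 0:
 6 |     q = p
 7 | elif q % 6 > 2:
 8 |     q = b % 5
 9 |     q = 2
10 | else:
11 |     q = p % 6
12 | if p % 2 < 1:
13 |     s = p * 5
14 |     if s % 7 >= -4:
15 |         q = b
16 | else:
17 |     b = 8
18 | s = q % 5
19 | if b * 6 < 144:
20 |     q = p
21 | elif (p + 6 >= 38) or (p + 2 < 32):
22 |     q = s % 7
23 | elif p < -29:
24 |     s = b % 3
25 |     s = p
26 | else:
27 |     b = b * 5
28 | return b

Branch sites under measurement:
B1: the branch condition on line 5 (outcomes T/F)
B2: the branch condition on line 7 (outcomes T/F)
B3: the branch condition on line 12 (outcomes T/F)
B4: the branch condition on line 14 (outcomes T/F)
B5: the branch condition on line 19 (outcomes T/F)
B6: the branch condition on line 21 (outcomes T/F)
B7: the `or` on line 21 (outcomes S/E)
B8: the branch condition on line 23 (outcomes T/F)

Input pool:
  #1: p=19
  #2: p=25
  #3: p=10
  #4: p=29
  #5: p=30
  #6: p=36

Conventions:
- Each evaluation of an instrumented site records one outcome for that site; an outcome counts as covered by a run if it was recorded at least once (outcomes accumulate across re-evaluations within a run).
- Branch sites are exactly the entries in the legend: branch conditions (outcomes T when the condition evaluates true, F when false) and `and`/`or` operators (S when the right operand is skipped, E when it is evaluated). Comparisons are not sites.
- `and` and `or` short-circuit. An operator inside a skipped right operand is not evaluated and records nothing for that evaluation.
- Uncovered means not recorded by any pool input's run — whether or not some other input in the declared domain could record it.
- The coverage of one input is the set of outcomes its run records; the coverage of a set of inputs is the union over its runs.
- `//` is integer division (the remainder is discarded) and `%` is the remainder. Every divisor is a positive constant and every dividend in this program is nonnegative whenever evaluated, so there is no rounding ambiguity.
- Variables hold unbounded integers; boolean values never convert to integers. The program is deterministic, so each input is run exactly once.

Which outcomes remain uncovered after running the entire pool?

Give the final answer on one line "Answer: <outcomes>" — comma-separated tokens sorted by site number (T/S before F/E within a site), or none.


input #1, p=19: events B1->F, B2->T, B3->F, B5->T; outcomes B1=F, B2=T, B3=F, B5=T
input #2, p=25: events B1->F, B2->F, B3->F, B5->T; outcomes B1=F, B2=F, B3=F, B5=T
input #3, p=10: events B1->F, B2->F, B3->T, B4->T, B5->T; outcomes B1=F, B2=F, B3=T, B4=T, B5=T
input #4, p=29: events B1->F, B2->F, B3->F, B5->T; outcomes B1=F, B2=F, B3=F, B5=T
input #5, p=30: events B1->F, B2->F, B3->T, B4->T, B5->F, B7->E, B6->F, B8->F; outcomes B1=F, B2=F, B3=T, B4=T, B5=F, B6=F, B7=E, B8=F
input #6, p=36: events B1->T, B3->T, B4->T, B5->F, B7->S, B6->T; outcomes B1=T, B3=T, B4=T, B5=F, B6=T, B7=S
union over the pool: B1=T, B1=F, B2=T, B2=F, B3=T, B3=F, B4=T, B5=T, B5=F, B6=T, B6=F, B7=S, B7=E, B8=F
uncovered (2 of 16): B4=F, B8=T
Answer: B4=F, B8=T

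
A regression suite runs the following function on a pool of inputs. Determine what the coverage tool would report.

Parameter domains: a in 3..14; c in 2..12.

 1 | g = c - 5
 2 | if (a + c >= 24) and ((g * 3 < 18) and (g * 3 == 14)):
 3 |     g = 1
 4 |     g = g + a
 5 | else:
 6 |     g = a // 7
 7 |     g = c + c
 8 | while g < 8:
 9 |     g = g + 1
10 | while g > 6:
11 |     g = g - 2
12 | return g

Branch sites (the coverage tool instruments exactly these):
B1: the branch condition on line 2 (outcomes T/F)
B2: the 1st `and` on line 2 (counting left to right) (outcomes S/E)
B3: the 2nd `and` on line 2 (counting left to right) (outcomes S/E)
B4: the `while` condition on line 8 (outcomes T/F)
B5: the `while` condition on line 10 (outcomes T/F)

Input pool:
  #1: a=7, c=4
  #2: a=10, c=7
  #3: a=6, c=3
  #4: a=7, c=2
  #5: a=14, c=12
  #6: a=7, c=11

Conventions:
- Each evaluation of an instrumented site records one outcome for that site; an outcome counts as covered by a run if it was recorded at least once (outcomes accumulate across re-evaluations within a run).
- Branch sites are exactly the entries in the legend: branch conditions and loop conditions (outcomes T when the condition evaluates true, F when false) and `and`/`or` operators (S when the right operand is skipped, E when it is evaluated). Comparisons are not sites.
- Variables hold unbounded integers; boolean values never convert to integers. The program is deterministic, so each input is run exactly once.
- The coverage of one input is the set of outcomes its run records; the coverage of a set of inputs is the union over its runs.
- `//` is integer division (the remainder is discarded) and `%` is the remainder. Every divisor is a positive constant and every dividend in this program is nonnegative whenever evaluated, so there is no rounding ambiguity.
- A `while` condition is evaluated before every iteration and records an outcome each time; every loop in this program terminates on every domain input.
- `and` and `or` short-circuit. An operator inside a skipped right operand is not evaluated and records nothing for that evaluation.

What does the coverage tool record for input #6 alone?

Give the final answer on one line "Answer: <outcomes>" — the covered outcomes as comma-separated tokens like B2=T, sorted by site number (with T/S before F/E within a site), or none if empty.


Simulating input #6 (a=7, c=11) step by step:
  B2->S, B1->F, B4->F, B5->T, B5->T, B5->T, B5->T, B5->T, B5->T, B5->T
  B5->T, B5->F
collecting distinct outcomes: B1=F, B2=S, B4=F, B5=T, B5=F
Answer: B1=F, B2=S, B4=F, B5=T, B5=F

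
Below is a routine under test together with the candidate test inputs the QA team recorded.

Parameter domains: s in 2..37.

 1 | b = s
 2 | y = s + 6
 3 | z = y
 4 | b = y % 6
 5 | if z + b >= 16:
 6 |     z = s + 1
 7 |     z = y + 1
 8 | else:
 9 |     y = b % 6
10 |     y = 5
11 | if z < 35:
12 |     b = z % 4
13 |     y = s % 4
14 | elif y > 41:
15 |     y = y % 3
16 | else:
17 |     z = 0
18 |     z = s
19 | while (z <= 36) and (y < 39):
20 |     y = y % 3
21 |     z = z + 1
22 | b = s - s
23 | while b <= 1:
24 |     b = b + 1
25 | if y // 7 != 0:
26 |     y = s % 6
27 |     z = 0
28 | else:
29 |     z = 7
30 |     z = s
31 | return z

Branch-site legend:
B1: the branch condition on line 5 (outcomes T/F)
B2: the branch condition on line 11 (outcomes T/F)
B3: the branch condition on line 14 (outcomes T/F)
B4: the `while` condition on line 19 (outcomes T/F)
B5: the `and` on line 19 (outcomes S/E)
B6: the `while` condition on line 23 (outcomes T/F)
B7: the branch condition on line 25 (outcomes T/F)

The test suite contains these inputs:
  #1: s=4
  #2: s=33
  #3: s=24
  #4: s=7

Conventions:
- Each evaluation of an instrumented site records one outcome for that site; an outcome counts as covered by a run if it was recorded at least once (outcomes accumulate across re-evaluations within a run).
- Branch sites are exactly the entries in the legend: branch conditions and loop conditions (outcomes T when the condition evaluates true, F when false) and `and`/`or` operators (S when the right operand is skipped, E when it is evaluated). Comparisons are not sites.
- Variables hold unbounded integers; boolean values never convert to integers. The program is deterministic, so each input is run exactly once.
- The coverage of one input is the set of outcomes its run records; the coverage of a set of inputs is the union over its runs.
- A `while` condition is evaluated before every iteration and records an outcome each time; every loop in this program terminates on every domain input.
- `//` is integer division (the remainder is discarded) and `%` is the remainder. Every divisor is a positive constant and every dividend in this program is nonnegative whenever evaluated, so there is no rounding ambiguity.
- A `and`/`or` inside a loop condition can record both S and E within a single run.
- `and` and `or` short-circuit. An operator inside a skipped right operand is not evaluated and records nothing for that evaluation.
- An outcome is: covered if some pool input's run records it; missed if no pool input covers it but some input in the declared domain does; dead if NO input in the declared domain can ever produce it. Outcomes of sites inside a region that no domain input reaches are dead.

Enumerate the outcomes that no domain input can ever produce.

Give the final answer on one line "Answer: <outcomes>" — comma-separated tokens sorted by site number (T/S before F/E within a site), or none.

exhaustive pass over the 36-input domain:
  reachable outcomes have witnesses, e.g. B1=T (e.g. s=5), B1=F (e.g. s=2), B2=T (e.g. s=2), B2=F (e.g. s=28)

Answer: none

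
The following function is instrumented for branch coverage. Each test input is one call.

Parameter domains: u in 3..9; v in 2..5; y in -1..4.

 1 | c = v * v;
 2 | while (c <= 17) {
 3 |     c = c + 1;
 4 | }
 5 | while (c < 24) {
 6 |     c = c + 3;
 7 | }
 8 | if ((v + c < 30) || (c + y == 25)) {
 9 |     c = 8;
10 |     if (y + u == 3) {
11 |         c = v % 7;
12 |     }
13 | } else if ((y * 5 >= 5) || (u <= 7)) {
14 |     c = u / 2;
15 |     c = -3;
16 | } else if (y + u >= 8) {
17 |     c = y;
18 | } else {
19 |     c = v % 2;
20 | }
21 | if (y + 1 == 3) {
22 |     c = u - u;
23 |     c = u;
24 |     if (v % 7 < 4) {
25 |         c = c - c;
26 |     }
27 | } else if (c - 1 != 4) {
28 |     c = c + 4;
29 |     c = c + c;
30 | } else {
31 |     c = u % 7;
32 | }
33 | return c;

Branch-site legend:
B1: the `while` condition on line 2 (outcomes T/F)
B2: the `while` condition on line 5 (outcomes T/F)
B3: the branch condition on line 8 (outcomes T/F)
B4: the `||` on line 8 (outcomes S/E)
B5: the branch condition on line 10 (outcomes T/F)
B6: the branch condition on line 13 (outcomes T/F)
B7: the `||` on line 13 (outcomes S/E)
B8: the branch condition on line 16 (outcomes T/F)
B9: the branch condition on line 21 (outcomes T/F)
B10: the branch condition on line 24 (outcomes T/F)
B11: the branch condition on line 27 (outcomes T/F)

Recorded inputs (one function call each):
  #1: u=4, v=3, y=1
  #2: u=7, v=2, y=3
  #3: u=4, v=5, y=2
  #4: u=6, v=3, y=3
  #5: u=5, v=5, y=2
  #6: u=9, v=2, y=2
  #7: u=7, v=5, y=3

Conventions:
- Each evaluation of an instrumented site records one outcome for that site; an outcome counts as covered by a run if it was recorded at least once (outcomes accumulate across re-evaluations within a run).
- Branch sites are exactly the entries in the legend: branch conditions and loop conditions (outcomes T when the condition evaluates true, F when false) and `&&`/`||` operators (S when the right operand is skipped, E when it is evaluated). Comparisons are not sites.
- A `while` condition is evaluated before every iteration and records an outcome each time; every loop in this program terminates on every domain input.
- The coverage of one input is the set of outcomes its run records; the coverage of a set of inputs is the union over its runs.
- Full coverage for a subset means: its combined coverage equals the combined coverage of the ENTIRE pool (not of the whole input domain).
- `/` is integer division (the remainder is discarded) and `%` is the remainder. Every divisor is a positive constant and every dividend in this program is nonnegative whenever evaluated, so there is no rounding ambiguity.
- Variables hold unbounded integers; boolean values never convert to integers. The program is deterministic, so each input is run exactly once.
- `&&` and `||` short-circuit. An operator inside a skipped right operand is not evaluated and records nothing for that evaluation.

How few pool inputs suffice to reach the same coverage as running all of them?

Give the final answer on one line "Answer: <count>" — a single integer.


input #1, u=4, v=3, y=1: events B1->T, B1->T, B1->T, B1->T, B1->T, B1->T, B1->T, B1->T, B1->T, B1->F, B2->T, B2->T, B2->F, B4->S, ...; outcomes B1=T, B1=F, B2=T, B2=F, B3=T, B4=S, B5=F, B9=F, B11=T
input #2, u=7, v=2, y=3: events B1->T, B1->T, B1->T, B1->T, B1->T, B1->T, B1->T, B1->T, B1->T, B1->T, B1->T, B1->T, B1->T, B1->T, ...; outcomes B1=T, B1=F, B2=T, B2=F, B3=T, B4=S, B5=F, B9=F, B11=T
input #3, u=4, v=5, y=2: events B1->F, B2->F, B4->E, B3->F, B7->S, B6->T, B9->T, B10->F; outcomes B1=F, B2=F, B3=F, B4=E, B6=T, B7=S, B9=T, B10=F
input #4, u=6, v=3, y=3: events B1->T, B1->T, B1->T, B1->T, B1->T, B1->T, B1->T, B1->T, B1->T, B1->F, B2->T, B2->T, B2->F, B4->S, ...; outcomes B1=T, B1=F, B2=T, B2=F, B3=T, B4=S, B5=F, B9=F, B11=T
input #5, u=5, v=5, y=2: events B1->F, B2->F, B4->E, B3->F, B7->S, B6->T, B9->T, B10->F; outcomes B1=F, B2=F, B3=F, B4=E, B6=T, B7=S, B9=T, B10=F
input #6, u=9, v=2, y=2: events B1->T, B1->T, B1->T, B1->T, B1->T, B1->T, B1->T, B1->T, B1->T, B1->T, B1->T, B1->T, B1->T, B1->T, ...; outcomes B1=T, B1=F, B2=T, B2=F, B3=T, B4=S, B5=F, B9=T, B10=T
input #7, u=7, v=5, y=3: events B1->F, B2->F, B4->E, B3->F, B7->S, B6->T, B9->F, B11->T; outcomes B1=F, B2=F, B3=F, B4=E, B6=T, B7=S, B9=F, B11=T
together the pool reaches 16 outcomes: B1=T, B1=F, B2=T, B2=F, B3=T, B3=F, B4=S, B4=E, B5=F, B6=T, B7=S, B9=T, B9=F, B10=T, B10=F, B11=T
no size-1 subset reaches all 16 outcomes (best union: 9/16)
no size-2 subset reaches all 16 outcomes (best union: 15/16)
the canonical winner is {1, 3, 6}: size 3, full 16-outcome coverage, earliest index list among size-3 covers
Answer: 3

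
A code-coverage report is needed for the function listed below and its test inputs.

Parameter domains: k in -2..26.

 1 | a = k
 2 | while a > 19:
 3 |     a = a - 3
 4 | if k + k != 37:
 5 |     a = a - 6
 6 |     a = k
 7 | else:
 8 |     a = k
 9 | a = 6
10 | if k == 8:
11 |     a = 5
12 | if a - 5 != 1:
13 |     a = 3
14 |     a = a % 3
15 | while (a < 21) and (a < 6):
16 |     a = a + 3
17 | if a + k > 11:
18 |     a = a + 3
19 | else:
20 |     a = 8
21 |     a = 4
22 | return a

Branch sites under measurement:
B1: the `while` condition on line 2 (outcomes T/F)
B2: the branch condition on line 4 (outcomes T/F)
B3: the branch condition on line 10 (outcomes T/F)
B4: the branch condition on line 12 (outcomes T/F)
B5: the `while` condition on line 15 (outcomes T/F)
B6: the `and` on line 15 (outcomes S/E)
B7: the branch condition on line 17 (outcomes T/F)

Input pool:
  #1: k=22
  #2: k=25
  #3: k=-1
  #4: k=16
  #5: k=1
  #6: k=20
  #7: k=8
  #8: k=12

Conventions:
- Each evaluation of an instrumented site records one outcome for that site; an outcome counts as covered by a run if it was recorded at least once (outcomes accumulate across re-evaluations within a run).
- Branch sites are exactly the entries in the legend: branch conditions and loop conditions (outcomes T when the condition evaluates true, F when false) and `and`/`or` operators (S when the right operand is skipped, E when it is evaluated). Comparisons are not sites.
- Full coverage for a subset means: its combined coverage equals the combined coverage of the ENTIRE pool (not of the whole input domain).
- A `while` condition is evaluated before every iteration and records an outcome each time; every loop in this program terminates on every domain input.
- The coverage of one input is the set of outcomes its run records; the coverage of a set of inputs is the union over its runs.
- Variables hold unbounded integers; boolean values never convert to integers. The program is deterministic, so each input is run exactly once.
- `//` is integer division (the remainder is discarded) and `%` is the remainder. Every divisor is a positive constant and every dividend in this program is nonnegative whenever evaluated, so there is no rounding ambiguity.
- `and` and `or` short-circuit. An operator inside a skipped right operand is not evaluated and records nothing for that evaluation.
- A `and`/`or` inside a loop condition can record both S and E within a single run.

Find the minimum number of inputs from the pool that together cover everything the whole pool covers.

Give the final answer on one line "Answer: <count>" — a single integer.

test 1 (k=22) hits B1=T, B1=F, B2=T, B3=F, B4=F, B5=F, B6=E, B7=T
test 2 (k=25) hits B1=T, B1=F, B2=T, B3=F, B4=F, B5=F, B6=E, B7=T
test 3 (k=-1) hits B1=F, B2=T, B3=F, B4=F, B5=F, B6=E, B7=F
test 4 (k=16) hits B1=F, B2=T, B3=F, B4=F, B5=F, B6=E, B7=T
test 5 (k=1) hits B1=F, B2=T, B3=F, B4=F, B5=F, B6=E, B7=F
test 6 (k=20) hits B1=T, B1=F, B2=T, B3=F, B4=F, B5=F, B6=E, B7=T
test 7 (k=8) hits B1=F, B2=T, B3=T, B4=T, B5=T, B5=F, B6=E, B7=T
test 8 (k=12) hits B1=F, B2=T, B3=F, B4=F, B5=F, B6=E, B7=T
pool-wide coverage (12 outcomes): B1=T, B1=F, B2=T, B3=T, B3=F, B4=T, B4=F, B5=T, B5=F, B6=E, B7=T, B7=F
size 1 is not enough: best union over all size-1 subsets is 8/12
size 2 is not enough: best union over all size-2 subsets is 11/12
at size 3, {1, 3, 7} reaches all 12 outcomes; every lexicographically earlier size-3 subset fails

Answer: 3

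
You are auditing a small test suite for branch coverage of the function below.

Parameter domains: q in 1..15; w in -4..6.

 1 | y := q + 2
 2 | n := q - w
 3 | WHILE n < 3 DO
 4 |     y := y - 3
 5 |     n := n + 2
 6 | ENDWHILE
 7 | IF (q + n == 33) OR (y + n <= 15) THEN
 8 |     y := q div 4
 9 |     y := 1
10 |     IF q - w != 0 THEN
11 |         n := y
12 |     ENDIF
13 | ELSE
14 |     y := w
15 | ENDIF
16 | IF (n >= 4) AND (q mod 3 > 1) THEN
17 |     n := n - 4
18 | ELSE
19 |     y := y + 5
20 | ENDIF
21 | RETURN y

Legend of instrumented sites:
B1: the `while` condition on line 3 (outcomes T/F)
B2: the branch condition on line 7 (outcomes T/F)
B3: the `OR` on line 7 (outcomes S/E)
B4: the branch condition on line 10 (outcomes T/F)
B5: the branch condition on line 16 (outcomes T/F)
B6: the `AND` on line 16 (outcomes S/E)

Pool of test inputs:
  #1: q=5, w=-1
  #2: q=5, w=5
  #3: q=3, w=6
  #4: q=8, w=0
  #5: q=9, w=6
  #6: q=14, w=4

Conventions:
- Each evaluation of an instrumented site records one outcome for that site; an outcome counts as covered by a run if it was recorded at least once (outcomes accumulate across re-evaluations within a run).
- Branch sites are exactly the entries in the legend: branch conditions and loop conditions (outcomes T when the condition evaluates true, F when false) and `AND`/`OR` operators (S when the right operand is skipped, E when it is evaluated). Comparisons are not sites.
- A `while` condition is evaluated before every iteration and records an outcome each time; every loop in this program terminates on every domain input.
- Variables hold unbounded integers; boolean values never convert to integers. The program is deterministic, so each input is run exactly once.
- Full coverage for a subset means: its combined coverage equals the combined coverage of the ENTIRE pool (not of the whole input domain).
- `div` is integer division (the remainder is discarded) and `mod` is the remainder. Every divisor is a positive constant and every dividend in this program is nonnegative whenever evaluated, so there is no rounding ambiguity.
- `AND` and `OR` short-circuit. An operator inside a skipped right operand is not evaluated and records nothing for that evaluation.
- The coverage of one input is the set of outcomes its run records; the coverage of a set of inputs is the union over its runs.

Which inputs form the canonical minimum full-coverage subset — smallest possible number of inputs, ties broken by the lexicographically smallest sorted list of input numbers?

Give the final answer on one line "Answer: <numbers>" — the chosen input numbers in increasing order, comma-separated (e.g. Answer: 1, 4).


test 1 (q=5, w=-1) fires B1->F, B3->E, B2->T, B4->T, B6->S, B5->F; hits B1=F, B2=T, B3=E, B4=T, B5=F, B6=S
test 2 (q=5, w=5) fires B1->T, B1->T, B1->F, B3->E, B2->T, B4->F, B6->E, B5->T; hits B1=T, B1=F, B2=T, B3=E, B4=F, B5=T, B6=E
test 3 (q=3, w=6) fires B1->T, B1->T, B1->T, B1->F, B3->E, B2->T, B4->T, B6->S, B5->F; hits B1=T, B1=F, B2=T, B3=E, B4=T, B5=F, B6=S
test 4 (q=8, w=0) fires B1->F, B3->E, B2->F, B6->E, B5->T; hits B1=F, B2=F, B3=E, B5=T, B6=E
test 5 (q=9, w=6) fires B1->F, B3->E, B2->T, B4->T, B6->S, B5->F; hits B1=F, B2=T, B3=E, B4=T, B5=F, B6=S
test 6 (q=14, w=4) fires B1->F, B3->E, B2->F, B6->E, B5->T; hits B1=F, B2=F, B3=E, B5=T, B6=E
pool-wide coverage (11 outcomes): B1=T, B1=F, B2=T, B2=F, B3=E, B4=T, B4=F, B5=T, B5=F, B6=S, B6=E
checked all size-1 subsets: none covers 11 outcomes (max 7/11)
checked all size-2 subsets: none covers 11 outcomes (max 10/11)
at size 3, {1, 2, 4} reaches all 11 outcomes; every lexicographically earlier size-3 subset fails
Answer: 1, 2, 4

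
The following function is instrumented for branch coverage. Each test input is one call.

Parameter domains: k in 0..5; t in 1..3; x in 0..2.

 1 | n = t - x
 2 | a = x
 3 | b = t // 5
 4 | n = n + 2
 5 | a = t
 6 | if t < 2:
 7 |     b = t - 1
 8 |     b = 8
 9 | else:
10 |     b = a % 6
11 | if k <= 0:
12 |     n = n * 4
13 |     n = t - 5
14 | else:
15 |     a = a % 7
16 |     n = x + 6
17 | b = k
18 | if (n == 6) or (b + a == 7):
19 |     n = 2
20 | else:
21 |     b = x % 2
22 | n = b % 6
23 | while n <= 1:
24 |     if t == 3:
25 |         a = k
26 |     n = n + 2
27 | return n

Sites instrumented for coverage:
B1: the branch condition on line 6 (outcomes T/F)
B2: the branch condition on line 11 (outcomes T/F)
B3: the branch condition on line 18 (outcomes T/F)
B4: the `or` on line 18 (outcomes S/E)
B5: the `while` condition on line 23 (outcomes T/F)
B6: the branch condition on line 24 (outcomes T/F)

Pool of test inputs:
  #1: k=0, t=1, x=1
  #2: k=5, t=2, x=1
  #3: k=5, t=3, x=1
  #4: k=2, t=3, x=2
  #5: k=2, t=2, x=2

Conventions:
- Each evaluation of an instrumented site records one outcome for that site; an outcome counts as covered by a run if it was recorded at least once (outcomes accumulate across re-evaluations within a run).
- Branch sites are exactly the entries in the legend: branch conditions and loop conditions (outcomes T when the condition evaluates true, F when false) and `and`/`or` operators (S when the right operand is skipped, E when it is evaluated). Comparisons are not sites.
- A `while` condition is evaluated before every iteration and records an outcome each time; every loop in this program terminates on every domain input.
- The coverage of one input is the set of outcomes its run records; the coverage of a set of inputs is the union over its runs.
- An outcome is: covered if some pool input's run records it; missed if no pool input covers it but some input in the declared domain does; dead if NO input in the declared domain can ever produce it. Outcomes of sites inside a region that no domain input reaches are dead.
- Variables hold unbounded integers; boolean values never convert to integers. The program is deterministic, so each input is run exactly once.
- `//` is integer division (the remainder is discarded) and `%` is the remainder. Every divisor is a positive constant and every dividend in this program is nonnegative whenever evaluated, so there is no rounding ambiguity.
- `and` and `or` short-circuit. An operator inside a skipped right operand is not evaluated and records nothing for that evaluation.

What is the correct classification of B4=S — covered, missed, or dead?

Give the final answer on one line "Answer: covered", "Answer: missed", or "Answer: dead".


no pool input records B4=S
but domain input (k=1, t=1, x=0) does record it -> reachable, so missed
Answer: missed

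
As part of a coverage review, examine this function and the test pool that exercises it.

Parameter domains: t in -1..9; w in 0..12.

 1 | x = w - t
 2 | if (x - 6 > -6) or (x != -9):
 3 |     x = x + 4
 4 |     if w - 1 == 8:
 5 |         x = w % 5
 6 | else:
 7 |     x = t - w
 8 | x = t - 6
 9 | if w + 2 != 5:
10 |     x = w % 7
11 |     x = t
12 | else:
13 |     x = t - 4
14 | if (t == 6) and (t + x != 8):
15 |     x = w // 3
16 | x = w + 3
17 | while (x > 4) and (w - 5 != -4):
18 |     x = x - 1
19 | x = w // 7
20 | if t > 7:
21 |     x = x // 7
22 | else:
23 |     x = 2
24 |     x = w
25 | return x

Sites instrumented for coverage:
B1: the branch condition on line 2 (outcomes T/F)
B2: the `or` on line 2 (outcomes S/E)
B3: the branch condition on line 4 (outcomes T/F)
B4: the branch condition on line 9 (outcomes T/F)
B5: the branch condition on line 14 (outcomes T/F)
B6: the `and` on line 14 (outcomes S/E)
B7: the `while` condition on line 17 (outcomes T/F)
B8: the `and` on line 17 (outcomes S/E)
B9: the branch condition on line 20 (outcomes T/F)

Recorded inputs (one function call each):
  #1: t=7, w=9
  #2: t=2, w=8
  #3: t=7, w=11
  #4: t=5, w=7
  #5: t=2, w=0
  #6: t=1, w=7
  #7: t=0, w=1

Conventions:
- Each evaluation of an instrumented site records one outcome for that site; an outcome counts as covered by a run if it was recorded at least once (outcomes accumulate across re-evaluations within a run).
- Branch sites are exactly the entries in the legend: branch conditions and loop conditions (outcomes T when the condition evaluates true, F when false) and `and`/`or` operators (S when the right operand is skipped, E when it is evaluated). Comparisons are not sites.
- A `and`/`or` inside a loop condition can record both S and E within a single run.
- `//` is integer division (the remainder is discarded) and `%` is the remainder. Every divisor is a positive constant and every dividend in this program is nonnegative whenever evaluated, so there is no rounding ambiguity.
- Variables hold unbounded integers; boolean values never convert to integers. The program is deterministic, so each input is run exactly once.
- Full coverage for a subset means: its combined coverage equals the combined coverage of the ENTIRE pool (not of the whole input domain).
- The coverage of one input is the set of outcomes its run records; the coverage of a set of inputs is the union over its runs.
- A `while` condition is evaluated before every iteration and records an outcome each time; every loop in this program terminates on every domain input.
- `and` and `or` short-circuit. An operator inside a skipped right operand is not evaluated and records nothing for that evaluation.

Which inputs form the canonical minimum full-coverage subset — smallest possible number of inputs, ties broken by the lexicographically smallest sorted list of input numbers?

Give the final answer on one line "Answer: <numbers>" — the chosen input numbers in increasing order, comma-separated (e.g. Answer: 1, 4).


input #1 (t=7, w=9): events B2->S, B1->T, B3->T, B4->T, B6->S, B5->F, B8->E, B7->T, B8->E, B7->T, B8->E, B7->T, B8->E, B7->T, ...; covers B1=T, B2=S, B3=T, B4=T, B5=F, B6=S, B7=T, B7=F, B8=S, B8=E, B9=F
input #2 (t=2, w=8): events B2->S, B1->T, B3->F, B4->T, B6->S, B5->F, B8->E, B7->T, B8->E, B7->T, B8->E, B7->T, B8->E, B7->T, ...; covers B1=T, B2=S, B3=F, B4=T, B5=F, B6=S, B7=T, B7=F, B8=S, B8=E, B9=F
input #3 (t=7, w=11): events B2->S, B1->T, B3->F, B4->T, B6->S, B5->F, B8->E, B7->T, B8->E, B7->T, B8->E, B7->T, B8->E, B7->T, ...; covers B1=T, B2=S, B3=F, B4=T, B5=F, B6=S, B7=T, B7=F, B8=S, B8=E, B9=F
input #4 (t=5, w=7): events B2->S, B1->T, B3->F, B4->T, B6->S, B5->F, B8->E, B7->T, B8->E, B7->T, B8->E, B7->T, B8->E, B7->T, ...; covers B1=T, B2=S, B3=F, B4=T, B5=F, B6=S, B7=T, B7=F, B8=S, B8=E, B9=F
input #5 (t=2, w=0): events B2->E, B1->T, B3->F, B4->T, B6->S, B5->F, B8->S, B7->F, B9->F; covers B1=T, B2=E, B3=F, B4=T, B5=F, B6=S, B7=F, B8=S, B9=F
input #6 (t=1, w=7): events B2->S, B1->T, B3->F, B4->T, B6->S, B5->F, B8->E, B7->T, B8->E, B7->T, B8->E, B7->T, B8->E, B7->T, ...; covers B1=T, B2=S, B3=F, B4=T, B5=F, B6=S, B7=T, B7=F, B8=S, B8=E, B9=F
input #7 (t=0, w=1): events B2->S, B1->T, B3->F, B4->T, B6->S, B5->F, B8->S, B7->F, B9->F; covers B1=T, B2=S, B3=F, B4=T, B5=F, B6=S, B7=F, B8=S, B9=F
together the pool reaches 13 outcomes: B1=T, B2=S, B2=E, B3=T, B3=F, B4=T, B5=F, B6=S, B7=T, B7=F, B8=S, B8=E, B9=F
every size-1 subset falls short of the 13 outcomes (best: 11/13)
the canonical winner is {1, 5}: size 2, full 13-outcome coverage, earliest index list among size-2 covers
Answer: 1, 5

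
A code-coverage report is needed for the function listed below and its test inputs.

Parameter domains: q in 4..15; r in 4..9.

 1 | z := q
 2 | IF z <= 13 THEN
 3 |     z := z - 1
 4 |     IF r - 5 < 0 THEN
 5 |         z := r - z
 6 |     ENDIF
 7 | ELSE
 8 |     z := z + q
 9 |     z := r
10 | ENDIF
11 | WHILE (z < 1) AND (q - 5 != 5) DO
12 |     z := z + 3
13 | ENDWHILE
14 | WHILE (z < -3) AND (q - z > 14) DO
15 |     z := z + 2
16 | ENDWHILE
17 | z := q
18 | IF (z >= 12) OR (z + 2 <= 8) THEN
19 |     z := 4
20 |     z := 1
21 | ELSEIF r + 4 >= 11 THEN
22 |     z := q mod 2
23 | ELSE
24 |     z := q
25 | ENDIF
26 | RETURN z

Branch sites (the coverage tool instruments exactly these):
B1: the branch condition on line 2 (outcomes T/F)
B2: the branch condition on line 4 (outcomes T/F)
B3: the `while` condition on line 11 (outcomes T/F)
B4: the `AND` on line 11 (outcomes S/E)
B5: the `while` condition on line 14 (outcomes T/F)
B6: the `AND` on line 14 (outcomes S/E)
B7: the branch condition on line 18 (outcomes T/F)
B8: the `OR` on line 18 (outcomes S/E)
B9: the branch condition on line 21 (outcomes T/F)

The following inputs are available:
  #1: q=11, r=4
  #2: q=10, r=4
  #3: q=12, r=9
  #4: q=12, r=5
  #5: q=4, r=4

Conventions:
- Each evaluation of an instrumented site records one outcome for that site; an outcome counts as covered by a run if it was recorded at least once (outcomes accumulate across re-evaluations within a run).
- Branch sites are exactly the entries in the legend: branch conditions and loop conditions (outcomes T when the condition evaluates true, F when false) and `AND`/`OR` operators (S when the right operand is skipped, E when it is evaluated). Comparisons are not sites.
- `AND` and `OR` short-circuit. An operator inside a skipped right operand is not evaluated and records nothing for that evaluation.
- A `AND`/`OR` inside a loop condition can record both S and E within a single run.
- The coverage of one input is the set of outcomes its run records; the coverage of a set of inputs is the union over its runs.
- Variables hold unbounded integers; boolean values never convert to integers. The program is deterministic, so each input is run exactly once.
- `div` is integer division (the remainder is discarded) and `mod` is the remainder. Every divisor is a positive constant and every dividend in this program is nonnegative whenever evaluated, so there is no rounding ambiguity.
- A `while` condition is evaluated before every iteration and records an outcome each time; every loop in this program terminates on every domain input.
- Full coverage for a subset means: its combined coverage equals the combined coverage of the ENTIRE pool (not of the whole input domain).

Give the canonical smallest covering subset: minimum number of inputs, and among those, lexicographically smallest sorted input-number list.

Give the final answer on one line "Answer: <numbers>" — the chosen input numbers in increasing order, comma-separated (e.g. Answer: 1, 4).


input #1 (q=11, r=4): covers B1=T, B2=T, B3=T, B3=F, B4=S, B4=E, B5=F, B6=S, B7=F, B8=E, B9=F
input #2 (q=10, r=4): covers B1=T, B2=T, B3=F, B4=E, B5=T, B5=F, B6=S, B6=E, B7=F, B8=E, B9=F
input #3 (q=12, r=9): covers B1=T, B2=F, B3=F, B4=S, B5=F, B6=S, B7=T, B8=S
input #4 (q=12, r=5): covers B1=T, B2=F, B3=F, B4=S, B5=F, B6=S, B7=T, B8=S
input #5 (q=4, r=4): covers B1=T, B2=T, B3=F, B4=S, B5=F, B6=S, B7=T, B8=E
together the pool reaches 16 outcomes: B1=T, B2=T, B2=F, B3=T, B3=F, B4=S, B4=E, B5=T, B5=F, B6=S, B6=E, B7=T, B7=F, B8=S, B8=E, B9=F
size 1 is not enough: best union over all size-1 subsets is 11/16
size 2 is not enough: best union over all size-2 subsets is 15/16
the canonical winner is {1, 2, 3}: size 3, full 16-outcome coverage, earliest index list among size-3 covers
Answer: 1, 2, 3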